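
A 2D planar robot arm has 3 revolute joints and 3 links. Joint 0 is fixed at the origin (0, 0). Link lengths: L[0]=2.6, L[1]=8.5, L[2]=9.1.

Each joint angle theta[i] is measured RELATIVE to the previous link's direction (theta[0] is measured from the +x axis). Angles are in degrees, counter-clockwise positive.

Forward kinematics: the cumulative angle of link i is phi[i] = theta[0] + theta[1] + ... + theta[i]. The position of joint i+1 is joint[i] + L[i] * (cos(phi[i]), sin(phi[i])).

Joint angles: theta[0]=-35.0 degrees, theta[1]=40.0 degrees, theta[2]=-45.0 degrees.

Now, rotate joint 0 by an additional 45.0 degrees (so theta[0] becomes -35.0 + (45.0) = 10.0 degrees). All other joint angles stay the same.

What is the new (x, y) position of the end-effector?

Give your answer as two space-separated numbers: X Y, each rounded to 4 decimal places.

Answer: 17.0896 7.7560

Derivation:
joint[0] = (0.0000, 0.0000)  (base)
link 0: phi[0] = 10 = 10 deg
  cos(10 deg) = 0.9848, sin(10 deg) = 0.1736
  joint[1] = (0.0000, 0.0000) + 2.6 * (0.9848, 0.1736) = (0.0000 + 2.5605, 0.0000 + 0.4515) = (2.5605, 0.4515)
link 1: phi[1] = 10 + 40 = 50 deg
  cos(50 deg) = 0.6428, sin(50 deg) = 0.7660
  joint[2] = (2.5605, 0.4515) + 8.5 * (0.6428, 0.7660) = (2.5605 + 5.4637, 0.4515 + 6.5114) = (8.0242, 6.9629)
link 2: phi[2] = 10 + 40 + -45 = 5 deg
  cos(5 deg) = 0.9962, sin(5 deg) = 0.0872
  joint[3] = (8.0242, 6.9629) + 9.1 * (0.9962, 0.0872) = (8.0242 + 9.0654, 6.9629 + 0.7931) = (17.0896, 7.7560)
End effector: (17.0896, 7.7560)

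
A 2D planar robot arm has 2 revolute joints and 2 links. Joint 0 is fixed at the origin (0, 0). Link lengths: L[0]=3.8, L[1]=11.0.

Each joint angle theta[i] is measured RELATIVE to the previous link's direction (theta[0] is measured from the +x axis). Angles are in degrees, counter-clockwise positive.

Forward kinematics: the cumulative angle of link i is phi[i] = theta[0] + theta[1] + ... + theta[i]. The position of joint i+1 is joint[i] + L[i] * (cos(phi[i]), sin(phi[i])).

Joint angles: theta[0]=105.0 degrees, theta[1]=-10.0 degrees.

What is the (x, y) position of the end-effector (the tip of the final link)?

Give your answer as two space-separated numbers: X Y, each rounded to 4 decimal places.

Answer: -1.9422 14.6287

Derivation:
joint[0] = (0.0000, 0.0000)  (base)
link 0: phi[0] = 105 = 105 deg
  cos(105 deg) = -0.2588, sin(105 deg) = 0.9659
  joint[1] = (0.0000, 0.0000) + 3.8 * (-0.2588, 0.9659) = (0.0000 + -0.9835, 0.0000 + 3.6705) = (-0.9835, 3.6705)
link 1: phi[1] = 105 + -10 = 95 deg
  cos(95 deg) = -0.0872, sin(95 deg) = 0.9962
  joint[2] = (-0.9835, 3.6705) + 11 * (-0.0872, 0.9962) = (-0.9835 + -0.9587, 3.6705 + 10.9581) = (-1.9422, 14.6287)
End effector: (-1.9422, 14.6287)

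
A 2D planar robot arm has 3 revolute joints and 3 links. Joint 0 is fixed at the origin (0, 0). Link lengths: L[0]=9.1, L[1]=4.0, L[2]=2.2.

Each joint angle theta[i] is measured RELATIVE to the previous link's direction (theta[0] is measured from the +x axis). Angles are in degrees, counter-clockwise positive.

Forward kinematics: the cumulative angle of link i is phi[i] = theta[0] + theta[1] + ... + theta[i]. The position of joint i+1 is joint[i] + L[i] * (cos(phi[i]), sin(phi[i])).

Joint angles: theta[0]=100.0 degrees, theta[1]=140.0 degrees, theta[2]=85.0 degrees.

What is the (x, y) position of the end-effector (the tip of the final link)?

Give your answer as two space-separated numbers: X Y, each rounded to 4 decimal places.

joint[0] = (0.0000, 0.0000)  (base)
link 0: phi[0] = 100 = 100 deg
  cos(100 deg) = -0.1736, sin(100 deg) = 0.9848
  joint[1] = (0.0000, 0.0000) + 9.1 * (-0.1736, 0.9848) = (0.0000 + -1.5802, 0.0000 + 8.9618) = (-1.5802, 8.9618)
link 1: phi[1] = 100 + 140 = 240 deg
  cos(240 deg) = -0.5000, sin(240 deg) = -0.8660
  joint[2] = (-1.5802, 8.9618) + 4 * (-0.5000, -0.8660) = (-1.5802 + -2.0000, 8.9618 + -3.4641) = (-3.5802, 5.4976)
link 2: phi[2] = 100 + 140 + 85 = 325 deg
  cos(325 deg) = 0.8192, sin(325 deg) = -0.5736
  joint[3] = (-3.5802, 5.4976) + 2.2 * (0.8192, -0.5736) = (-3.5802 + 1.8021, 5.4976 + -1.2619) = (-1.7781, 4.2358)
End effector: (-1.7781, 4.2358)

Answer: -1.7781 4.2358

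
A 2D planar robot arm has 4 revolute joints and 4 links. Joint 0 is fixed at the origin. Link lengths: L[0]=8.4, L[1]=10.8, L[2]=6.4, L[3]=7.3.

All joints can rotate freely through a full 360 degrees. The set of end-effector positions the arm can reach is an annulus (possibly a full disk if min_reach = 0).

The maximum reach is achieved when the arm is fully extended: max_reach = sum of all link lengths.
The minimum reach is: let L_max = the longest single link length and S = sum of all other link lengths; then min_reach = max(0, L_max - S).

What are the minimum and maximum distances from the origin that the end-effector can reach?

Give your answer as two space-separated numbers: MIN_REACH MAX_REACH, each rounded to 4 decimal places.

Answer: 0.0000 32.9000

Derivation:
Link lengths: [8.4, 10.8, 6.4, 7.3]
max_reach = 8.4 + 10.8 + 6.4 + 7.3 = 32.9
L_max = max([8.4, 10.8, 6.4, 7.3]) = 10.8
S (sum of others) = 32.9 - 10.8 = 22.1
min_reach = max(0, 10.8 - 22.1) = max(0, -11.3) = 0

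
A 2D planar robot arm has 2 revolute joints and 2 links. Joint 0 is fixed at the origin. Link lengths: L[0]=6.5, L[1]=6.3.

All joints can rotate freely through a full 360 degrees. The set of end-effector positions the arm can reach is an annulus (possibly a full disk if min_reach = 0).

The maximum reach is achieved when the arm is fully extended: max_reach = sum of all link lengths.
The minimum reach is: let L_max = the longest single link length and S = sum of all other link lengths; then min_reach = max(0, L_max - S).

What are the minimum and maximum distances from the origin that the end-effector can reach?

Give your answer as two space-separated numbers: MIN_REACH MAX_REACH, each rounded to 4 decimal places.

Answer: 0.2000 12.8000

Derivation:
Link lengths: [6.5, 6.3]
max_reach = 6.5 + 6.3 = 12.8
L_max = max([6.5, 6.3]) = 6.5
S (sum of others) = 12.8 - 6.5 = 6.3
min_reach = max(0, 6.5 - 6.3) = max(0, 0.2) = 0.2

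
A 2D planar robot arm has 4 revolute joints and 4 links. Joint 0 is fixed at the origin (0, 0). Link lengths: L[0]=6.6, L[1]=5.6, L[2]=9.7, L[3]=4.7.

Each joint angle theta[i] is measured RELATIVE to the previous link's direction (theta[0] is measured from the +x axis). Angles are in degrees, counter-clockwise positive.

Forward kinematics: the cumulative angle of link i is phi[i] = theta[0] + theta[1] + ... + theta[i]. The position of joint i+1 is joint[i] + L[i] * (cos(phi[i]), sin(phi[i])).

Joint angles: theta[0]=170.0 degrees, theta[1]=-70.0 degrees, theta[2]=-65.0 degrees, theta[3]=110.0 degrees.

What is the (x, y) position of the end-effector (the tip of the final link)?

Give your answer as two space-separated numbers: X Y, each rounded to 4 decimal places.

joint[0] = (0.0000, 0.0000)  (base)
link 0: phi[0] = 170 = 170 deg
  cos(170 deg) = -0.9848, sin(170 deg) = 0.1736
  joint[1] = (0.0000, 0.0000) + 6.6 * (-0.9848, 0.1736) = (0.0000 + -6.4997, 0.0000 + 1.1461) = (-6.4997, 1.1461)
link 1: phi[1] = 170 + -70 = 100 deg
  cos(100 deg) = -0.1736, sin(100 deg) = 0.9848
  joint[2] = (-6.4997, 1.1461) + 5.6 * (-0.1736, 0.9848) = (-6.4997 + -0.9724, 1.1461 + 5.5149) = (-7.4722, 6.6610)
link 2: phi[2] = 170 + -70 + -65 = 35 deg
  cos(35 deg) = 0.8192, sin(35 deg) = 0.5736
  joint[3] = (-7.4722, 6.6610) + 9.7 * (0.8192, 0.5736) = (-7.4722 + 7.9458, 6.6610 + 5.5637) = (0.4736, 12.2247)
link 3: phi[3] = 170 + -70 + -65 + 110 = 145 deg
  cos(145 deg) = -0.8192, sin(145 deg) = 0.5736
  joint[4] = (0.4736, 12.2247) + 4.7 * (-0.8192, 0.5736) = (0.4736 + -3.8500, 12.2247 + 2.6958) = (-3.3764, 14.9205)
End effector: (-3.3764, 14.9205)

Answer: -3.3764 14.9205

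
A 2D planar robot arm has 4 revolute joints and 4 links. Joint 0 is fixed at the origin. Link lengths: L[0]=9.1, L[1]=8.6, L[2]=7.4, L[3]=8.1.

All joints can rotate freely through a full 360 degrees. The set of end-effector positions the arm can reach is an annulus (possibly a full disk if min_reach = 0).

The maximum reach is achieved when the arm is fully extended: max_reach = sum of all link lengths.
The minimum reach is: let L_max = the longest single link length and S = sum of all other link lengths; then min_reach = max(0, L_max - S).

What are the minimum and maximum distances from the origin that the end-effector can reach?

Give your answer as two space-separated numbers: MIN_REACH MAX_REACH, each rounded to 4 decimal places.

Link lengths: [9.1, 8.6, 7.4, 8.1]
max_reach = 9.1 + 8.6 + 7.4 + 8.1 = 33.2
L_max = max([9.1, 8.6, 7.4, 8.1]) = 9.1
S (sum of others) = 33.2 - 9.1 = 24.1
min_reach = max(0, 9.1 - 24.1) = max(0, -15) = 0

Answer: 0.0000 33.2000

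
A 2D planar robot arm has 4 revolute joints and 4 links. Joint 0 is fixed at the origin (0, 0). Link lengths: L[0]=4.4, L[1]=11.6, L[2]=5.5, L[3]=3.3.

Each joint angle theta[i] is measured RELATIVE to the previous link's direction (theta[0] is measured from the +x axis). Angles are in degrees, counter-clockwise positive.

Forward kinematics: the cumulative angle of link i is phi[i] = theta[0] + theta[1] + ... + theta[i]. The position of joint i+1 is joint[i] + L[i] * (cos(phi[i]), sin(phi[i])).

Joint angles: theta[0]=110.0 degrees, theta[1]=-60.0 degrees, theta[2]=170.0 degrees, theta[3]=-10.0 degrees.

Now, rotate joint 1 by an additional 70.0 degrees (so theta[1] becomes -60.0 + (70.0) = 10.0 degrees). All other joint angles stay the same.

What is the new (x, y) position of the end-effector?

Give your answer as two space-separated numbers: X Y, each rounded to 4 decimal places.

joint[0] = (0.0000, 0.0000)  (base)
link 0: phi[0] = 110 = 110 deg
  cos(110 deg) = -0.3420, sin(110 deg) = 0.9397
  joint[1] = (0.0000, 0.0000) + 4.4 * (-0.3420, 0.9397) = (0.0000 + -1.5049, 0.0000 + 4.1346) = (-1.5049, 4.1346)
link 1: phi[1] = 110 + 10 = 120 deg
  cos(120 deg) = -0.5000, sin(120 deg) = 0.8660
  joint[2] = (-1.5049, 4.1346) + 11.6 * (-0.5000, 0.8660) = (-1.5049 + -5.8000, 4.1346 + 10.0459) = (-7.3049, 14.1805)
link 2: phi[2] = 110 + 10 + 170 = 290 deg
  cos(290 deg) = 0.3420, sin(290 deg) = -0.9397
  joint[3] = (-7.3049, 14.1805) + 5.5 * (0.3420, -0.9397) = (-7.3049 + 1.8811, 14.1805 + -5.1683) = (-5.4238, 9.0122)
link 3: phi[3] = 110 + 10 + 170 + -10 = 280 deg
  cos(280 deg) = 0.1736, sin(280 deg) = -0.9848
  joint[4] = (-5.4238, 9.0122) + 3.3 * (0.1736, -0.9848) = (-5.4238 + 0.5730, 9.0122 + -3.2499) = (-4.8507, 5.7624)
End effector: (-4.8507, 5.7624)

Answer: -4.8507 5.7624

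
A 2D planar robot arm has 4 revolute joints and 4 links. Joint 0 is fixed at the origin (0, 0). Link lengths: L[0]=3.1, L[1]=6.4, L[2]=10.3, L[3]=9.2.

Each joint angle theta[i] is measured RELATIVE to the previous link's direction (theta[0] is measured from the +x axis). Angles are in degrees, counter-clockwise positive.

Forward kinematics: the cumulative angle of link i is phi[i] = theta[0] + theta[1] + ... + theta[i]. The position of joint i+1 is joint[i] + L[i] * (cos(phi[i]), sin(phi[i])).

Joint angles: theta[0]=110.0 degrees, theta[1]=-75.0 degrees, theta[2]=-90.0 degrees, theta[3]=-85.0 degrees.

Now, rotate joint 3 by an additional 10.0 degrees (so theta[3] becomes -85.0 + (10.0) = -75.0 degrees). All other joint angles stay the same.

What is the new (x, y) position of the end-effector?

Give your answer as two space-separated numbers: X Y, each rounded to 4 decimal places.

joint[0] = (0.0000, 0.0000)  (base)
link 0: phi[0] = 110 = 110 deg
  cos(110 deg) = -0.3420, sin(110 deg) = 0.9397
  joint[1] = (0.0000, 0.0000) + 3.1 * (-0.3420, 0.9397) = (0.0000 + -1.0603, 0.0000 + 2.9130) = (-1.0603, 2.9130)
link 1: phi[1] = 110 + -75 = 35 deg
  cos(35 deg) = 0.8192, sin(35 deg) = 0.5736
  joint[2] = (-1.0603, 2.9130) + 6.4 * (0.8192, 0.5736) = (-1.0603 + 5.2426, 2.9130 + 3.6709) = (4.1823, 6.5839)
link 2: phi[2] = 110 + -75 + -90 = -55 deg
  cos(-55 deg) = 0.5736, sin(-55 deg) = -0.8192
  joint[3] = (4.1823, 6.5839) + 10.3 * (0.5736, -0.8192) = (4.1823 + 5.9078, 6.5839 + -8.4373) = (10.0901, -1.8533)
link 3: phi[3] = 110 + -75 + -90 + -75 = -130 deg
  cos(-130 deg) = -0.6428, sin(-130 deg) = -0.7660
  joint[4] = (10.0901, -1.8533) + 9.2 * (-0.6428, -0.7660) = (10.0901 + -5.9136, -1.8533 + -7.0476) = (4.1765, -8.9009)
End effector: (4.1765, -8.9009)

Answer: 4.1765 -8.9009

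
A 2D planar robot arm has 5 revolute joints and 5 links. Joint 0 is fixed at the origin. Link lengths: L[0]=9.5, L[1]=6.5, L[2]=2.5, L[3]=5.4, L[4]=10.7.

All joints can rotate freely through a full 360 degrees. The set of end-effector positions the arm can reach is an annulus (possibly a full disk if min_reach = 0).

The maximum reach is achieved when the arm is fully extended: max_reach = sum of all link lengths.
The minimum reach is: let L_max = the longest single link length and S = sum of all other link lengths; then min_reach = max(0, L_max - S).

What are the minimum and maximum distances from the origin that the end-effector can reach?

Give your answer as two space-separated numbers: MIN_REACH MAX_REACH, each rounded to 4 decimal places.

Link lengths: [9.5, 6.5, 2.5, 5.4, 10.7]
max_reach = 9.5 + 6.5 + 2.5 + 5.4 + 10.7 = 34.6
L_max = max([9.5, 6.5, 2.5, 5.4, 10.7]) = 10.7
S (sum of others) = 34.6 - 10.7 = 23.9
min_reach = max(0, 10.7 - 23.9) = max(0, -13.2) = 0

Answer: 0.0000 34.6000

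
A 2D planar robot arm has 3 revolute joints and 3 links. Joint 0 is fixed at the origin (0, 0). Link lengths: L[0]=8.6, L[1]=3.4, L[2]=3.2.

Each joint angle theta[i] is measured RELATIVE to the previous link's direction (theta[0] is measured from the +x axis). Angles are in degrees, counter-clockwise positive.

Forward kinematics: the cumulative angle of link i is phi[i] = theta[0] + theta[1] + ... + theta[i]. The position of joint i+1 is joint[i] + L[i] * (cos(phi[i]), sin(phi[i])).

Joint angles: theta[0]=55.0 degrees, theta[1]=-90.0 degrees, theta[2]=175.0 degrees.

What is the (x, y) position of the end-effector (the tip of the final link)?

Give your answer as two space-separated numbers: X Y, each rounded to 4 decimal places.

joint[0] = (0.0000, 0.0000)  (base)
link 0: phi[0] = 55 = 55 deg
  cos(55 deg) = 0.5736, sin(55 deg) = 0.8192
  joint[1] = (0.0000, 0.0000) + 8.6 * (0.5736, 0.8192) = (0.0000 + 4.9328, 0.0000 + 7.0447) = (4.9328, 7.0447)
link 1: phi[1] = 55 + -90 = -35 deg
  cos(-35 deg) = 0.8192, sin(-35 deg) = -0.5736
  joint[2] = (4.9328, 7.0447) + 3.4 * (0.8192, -0.5736) = (4.9328 + 2.7851, 7.0447 + -1.9502) = (7.7179, 5.0945)
link 2: phi[2] = 55 + -90 + 175 = 140 deg
  cos(140 deg) = -0.7660, sin(140 deg) = 0.6428
  joint[3] = (7.7179, 5.0945) + 3.2 * (-0.7660, 0.6428) = (7.7179 + -2.4513, 5.0945 + 2.0569) = (5.2665, 7.1515)
End effector: (5.2665, 7.1515)

Answer: 5.2665 7.1515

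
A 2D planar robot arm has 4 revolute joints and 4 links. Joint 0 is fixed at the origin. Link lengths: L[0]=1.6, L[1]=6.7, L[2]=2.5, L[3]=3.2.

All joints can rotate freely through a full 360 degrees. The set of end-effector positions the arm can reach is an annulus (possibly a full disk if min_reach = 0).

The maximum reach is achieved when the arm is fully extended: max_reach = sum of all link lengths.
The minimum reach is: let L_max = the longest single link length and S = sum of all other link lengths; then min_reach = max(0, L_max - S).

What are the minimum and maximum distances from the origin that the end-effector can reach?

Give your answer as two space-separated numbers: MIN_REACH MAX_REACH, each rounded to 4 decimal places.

Link lengths: [1.6, 6.7, 2.5, 3.2]
max_reach = 1.6 + 6.7 + 2.5 + 3.2 = 14
L_max = max([1.6, 6.7, 2.5, 3.2]) = 6.7
S (sum of others) = 14 - 6.7 = 7.3
min_reach = max(0, 6.7 - 7.3) = max(0, -0.6) = 0

Answer: 0.0000 14.0000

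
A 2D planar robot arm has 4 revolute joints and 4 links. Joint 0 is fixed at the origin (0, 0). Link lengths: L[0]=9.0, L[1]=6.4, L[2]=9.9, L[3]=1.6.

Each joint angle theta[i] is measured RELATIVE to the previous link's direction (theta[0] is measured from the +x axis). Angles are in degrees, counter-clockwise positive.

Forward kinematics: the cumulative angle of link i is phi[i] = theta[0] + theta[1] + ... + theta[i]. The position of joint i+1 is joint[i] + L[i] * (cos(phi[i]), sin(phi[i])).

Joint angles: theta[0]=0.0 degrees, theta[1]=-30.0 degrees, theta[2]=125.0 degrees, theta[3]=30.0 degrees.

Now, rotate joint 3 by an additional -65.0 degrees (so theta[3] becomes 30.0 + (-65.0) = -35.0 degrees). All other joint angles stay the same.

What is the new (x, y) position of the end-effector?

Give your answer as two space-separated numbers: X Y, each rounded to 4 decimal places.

joint[0] = (0.0000, 0.0000)  (base)
link 0: phi[0] = 0 = 0 deg
  cos(0 deg) = 1.0000, sin(0 deg) = 0.0000
  joint[1] = (0.0000, 0.0000) + 9 * (1.0000, 0.0000) = (0.0000 + 9.0000, 0.0000 + 0.0000) = (9.0000, 0.0000)
link 1: phi[1] = 0 + -30 = -30 deg
  cos(-30 deg) = 0.8660, sin(-30 deg) = -0.5000
  joint[2] = (9.0000, 0.0000) + 6.4 * (0.8660, -0.5000) = (9.0000 + 5.5426, 0.0000 + -3.2000) = (14.5426, -3.2000)
link 2: phi[2] = 0 + -30 + 125 = 95 deg
  cos(95 deg) = -0.0872, sin(95 deg) = 0.9962
  joint[3] = (14.5426, -3.2000) + 9.9 * (-0.0872, 0.9962) = (14.5426 + -0.8628, -3.2000 + 9.8623) = (13.6797, 6.6623)
link 3: phi[3] = 0 + -30 + 125 + -35 = 60 deg
  cos(60 deg) = 0.5000, sin(60 deg) = 0.8660
  joint[4] = (13.6797, 6.6623) + 1.6 * (0.5000, 0.8660) = (13.6797 + 0.8000, 6.6623 + 1.3856) = (14.4797, 8.0480)
End effector: (14.4797, 8.0480)

Answer: 14.4797 8.0480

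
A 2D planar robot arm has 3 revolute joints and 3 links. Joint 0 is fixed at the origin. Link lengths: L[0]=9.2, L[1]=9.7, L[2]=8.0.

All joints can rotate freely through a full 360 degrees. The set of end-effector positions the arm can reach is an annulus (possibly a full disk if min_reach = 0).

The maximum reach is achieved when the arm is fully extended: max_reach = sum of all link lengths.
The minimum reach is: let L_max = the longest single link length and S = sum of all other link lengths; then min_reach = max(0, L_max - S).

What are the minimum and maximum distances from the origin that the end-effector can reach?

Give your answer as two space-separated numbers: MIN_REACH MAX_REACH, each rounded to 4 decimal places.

Answer: 0.0000 26.9000

Derivation:
Link lengths: [9.2, 9.7, 8.0]
max_reach = 9.2 + 9.7 + 8 = 26.9
L_max = max([9.2, 9.7, 8.0]) = 9.7
S (sum of others) = 26.9 - 9.7 = 17.2
min_reach = max(0, 9.7 - 17.2) = max(0, -7.5) = 0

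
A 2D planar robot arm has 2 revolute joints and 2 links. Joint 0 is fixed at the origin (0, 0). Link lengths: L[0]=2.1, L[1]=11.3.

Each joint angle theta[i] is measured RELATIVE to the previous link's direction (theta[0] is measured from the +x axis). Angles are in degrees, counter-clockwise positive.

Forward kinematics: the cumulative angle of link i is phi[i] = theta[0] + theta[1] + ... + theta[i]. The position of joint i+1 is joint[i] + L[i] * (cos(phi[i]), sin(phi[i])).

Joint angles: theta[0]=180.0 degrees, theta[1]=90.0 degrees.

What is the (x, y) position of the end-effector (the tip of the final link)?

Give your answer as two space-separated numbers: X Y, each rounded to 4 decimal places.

joint[0] = (0.0000, 0.0000)  (base)
link 0: phi[0] = 180 = 180 deg
  cos(180 deg) = -1.0000, sin(180 deg) = 0.0000
  joint[1] = (0.0000, 0.0000) + 2.1 * (-1.0000, 0.0000) = (0.0000 + -2.1000, 0.0000 + 0.0000) = (-2.1000, 0.0000)
link 1: phi[1] = 180 + 90 = 270 deg
  cos(270 deg) = -0.0000, sin(270 deg) = -1.0000
  joint[2] = (-2.1000, 0.0000) + 11.3 * (-0.0000, -1.0000) = (-2.1000 + -0.0000, 0.0000 + -11.3000) = (-2.1000, -11.3000)
End effector: (-2.1000, -11.3000)

Answer: -2.1000 -11.3000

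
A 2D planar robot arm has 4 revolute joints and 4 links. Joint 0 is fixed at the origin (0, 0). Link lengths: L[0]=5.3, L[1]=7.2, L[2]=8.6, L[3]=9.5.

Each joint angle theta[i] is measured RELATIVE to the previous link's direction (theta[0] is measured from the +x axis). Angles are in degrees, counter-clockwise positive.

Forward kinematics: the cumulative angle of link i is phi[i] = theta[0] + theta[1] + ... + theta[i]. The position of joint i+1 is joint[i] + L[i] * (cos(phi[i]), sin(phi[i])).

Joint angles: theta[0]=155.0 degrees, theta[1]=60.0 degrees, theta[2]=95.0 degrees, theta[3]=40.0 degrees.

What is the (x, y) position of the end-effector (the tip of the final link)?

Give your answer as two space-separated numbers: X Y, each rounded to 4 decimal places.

Answer: 4.1823 -10.1275

Derivation:
joint[0] = (0.0000, 0.0000)  (base)
link 0: phi[0] = 155 = 155 deg
  cos(155 deg) = -0.9063, sin(155 deg) = 0.4226
  joint[1] = (0.0000, 0.0000) + 5.3 * (-0.9063, 0.4226) = (0.0000 + -4.8034, 0.0000 + 2.2399) = (-4.8034, 2.2399)
link 1: phi[1] = 155 + 60 = 215 deg
  cos(215 deg) = -0.8192, sin(215 deg) = -0.5736
  joint[2] = (-4.8034, 2.2399) + 7.2 * (-0.8192, -0.5736) = (-4.8034 + -5.8979, 2.2399 + -4.1298) = (-10.7013, -1.8899)
link 2: phi[2] = 155 + 60 + 95 = 310 deg
  cos(310 deg) = 0.6428, sin(310 deg) = -0.7660
  joint[3] = (-10.7013, -1.8899) + 8.6 * (0.6428, -0.7660) = (-10.7013 + 5.5280, -1.8899 + -6.5880) = (-5.1734, -8.4779)
link 3: phi[3] = 155 + 60 + 95 + 40 = 350 deg
  cos(350 deg) = 0.9848, sin(350 deg) = -0.1736
  joint[4] = (-5.1734, -8.4779) + 9.5 * (0.9848, -0.1736) = (-5.1734 + 9.3557, -8.4779 + -1.6497) = (4.1823, -10.1275)
End effector: (4.1823, -10.1275)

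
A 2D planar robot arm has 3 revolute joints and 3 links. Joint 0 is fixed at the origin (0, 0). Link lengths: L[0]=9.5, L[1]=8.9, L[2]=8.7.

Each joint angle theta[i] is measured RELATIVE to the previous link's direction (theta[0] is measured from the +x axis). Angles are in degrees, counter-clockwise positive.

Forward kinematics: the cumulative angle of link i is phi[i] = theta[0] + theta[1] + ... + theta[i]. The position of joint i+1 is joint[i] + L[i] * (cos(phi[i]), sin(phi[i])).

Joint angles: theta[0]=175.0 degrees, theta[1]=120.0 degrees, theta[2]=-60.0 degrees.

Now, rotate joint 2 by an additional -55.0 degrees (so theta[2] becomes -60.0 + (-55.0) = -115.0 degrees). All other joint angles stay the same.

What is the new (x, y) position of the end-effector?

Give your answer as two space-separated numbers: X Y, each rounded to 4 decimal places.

Answer: -14.4025 -7.2382

Derivation:
joint[0] = (0.0000, 0.0000)  (base)
link 0: phi[0] = 175 = 175 deg
  cos(175 deg) = -0.9962, sin(175 deg) = 0.0872
  joint[1] = (0.0000, 0.0000) + 9.5 * (-0.9962, 0.0872) = (0.0000 + -9.4638, 0.0000 + 0.8280) = (-9.4638, 0.8280)
link 1: phi[1] = 175 + 120 = 295 deg
  cos(295 deg) = 0.4226, sin(295 deg) = -0.9063
  joint[2] = (-9.4638, 0.8280) + 8.9 * (0.4226, -0.9063) = (-9.4638 + 3.7613, 0.8280 + -8.0661) = (-5.7025, -7.2382)
link 2: phi[2] = 175 + 120 + -115 = 180 deg
  cos(180 deg) = -1.0000, sin(180 deg) = 0.0000
  joint[3] = (-5.7025, -7.2382) + 8.7 * (-1.0000, 0.0000) = (-5.7025 + -8.7000, -7.2382 + 0.0000) = (-14.4025, -7.2382)
End effector: (-14.4025, -7.2382)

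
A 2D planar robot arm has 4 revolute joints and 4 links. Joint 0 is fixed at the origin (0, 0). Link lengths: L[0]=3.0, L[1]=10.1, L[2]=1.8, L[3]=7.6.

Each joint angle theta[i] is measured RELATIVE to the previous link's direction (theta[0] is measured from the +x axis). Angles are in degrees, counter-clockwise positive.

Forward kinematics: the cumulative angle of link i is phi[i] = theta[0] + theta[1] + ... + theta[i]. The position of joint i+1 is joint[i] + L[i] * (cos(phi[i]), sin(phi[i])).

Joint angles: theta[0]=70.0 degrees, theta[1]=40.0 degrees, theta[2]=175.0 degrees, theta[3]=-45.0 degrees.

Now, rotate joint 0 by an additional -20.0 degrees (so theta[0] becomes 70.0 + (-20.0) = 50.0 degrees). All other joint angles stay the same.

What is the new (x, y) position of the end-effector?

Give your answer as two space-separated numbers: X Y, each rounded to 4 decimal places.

joint[0] = (0.0000, 0.0000)  (base)
link 0: phi[0] = 50 = 50 deg
  cos(50 deg) = 0.6428, sin(50 deg) = 0.7660
  joint[1] = (0.0000, 0.0000) + 3 * (0.6428, 0.7660) = (0.0000 + 1.9284, 0.0000 + 2.2981) = (1.9284, 2.2981)
link 1: phi[1] = 50 + 40 = 90 deg
  cos(90 deg) = 0.0000, sin(90 deg) = 1.0000
  joint[2] = (1.9284, 2.2981) + 10.1 * (0.0000, 1.0000) = (1.9284 + 0.0000, 2.2981 + 10.1000) = (1.9284, 12.3981)
link 2: phi[2] = 50 + 40 + 175 = 265 deg
  cos(265 deg) = -0.0872, sin(265 deg) = -0.9962
  joint[3] = (1.9284, 12.3981) + 1.8 * (-0.0872, -0.9962) = (1.9284 + -0.1569, 12.3981 + -1.7932) = (1.7715, 10.6050)
link 3: phi[3] = 50 + 40 + 175 + -45 = 220 deg
  cos(220 deg) = -0.7660, sin(220 deg) = -0.6428
  joint[4] = (1.7715, 10.6050) + 7.6 * (-0.7660, -0.6428) = (1.7715 + -5.8219, 10.6050 + -4.8852) = (-4.0505, 5.7198)
End effector: (-4.0505, 5.7198)

Answer: -4.0505 5.7198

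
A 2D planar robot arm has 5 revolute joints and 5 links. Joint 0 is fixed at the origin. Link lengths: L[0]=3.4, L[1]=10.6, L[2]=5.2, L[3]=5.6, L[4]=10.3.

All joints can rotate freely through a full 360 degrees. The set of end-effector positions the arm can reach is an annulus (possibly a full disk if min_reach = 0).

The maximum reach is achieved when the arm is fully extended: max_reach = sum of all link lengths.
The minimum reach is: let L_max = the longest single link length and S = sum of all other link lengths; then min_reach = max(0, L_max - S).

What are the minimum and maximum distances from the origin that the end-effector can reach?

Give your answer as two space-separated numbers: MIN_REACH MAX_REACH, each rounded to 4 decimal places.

Answer: 0.0000 35.1000

Derivation:
Link lengths: [3.4, 10.6, 5.2, 5.6, 10.3]
max_reach = 3.4 + 10.6 + 5.2 + 5.6 + 10.3 = 35.1
L_max = max([3.4, 10.6, 5.2, 5.6, 10.3]) = 10.6
S (sum of others) = 35.1 - 10.6 = 24.5
min_reach = max(0, 10.6 - 24.5) = max(0, -13.9) = 0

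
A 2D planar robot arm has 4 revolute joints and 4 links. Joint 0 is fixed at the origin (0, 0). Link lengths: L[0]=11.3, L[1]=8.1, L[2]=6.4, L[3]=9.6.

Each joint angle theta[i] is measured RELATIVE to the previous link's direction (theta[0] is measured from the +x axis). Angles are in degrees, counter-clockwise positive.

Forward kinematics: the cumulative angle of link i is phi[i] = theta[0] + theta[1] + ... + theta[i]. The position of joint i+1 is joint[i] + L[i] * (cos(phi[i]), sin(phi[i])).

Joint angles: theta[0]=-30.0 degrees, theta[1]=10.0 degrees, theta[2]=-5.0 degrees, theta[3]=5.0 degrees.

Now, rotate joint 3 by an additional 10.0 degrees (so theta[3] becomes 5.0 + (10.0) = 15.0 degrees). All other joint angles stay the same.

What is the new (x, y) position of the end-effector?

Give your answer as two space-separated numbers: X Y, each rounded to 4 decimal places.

Answer: 32.6521 -12.7921

Derivation:
joint[0] = (0.0000, 0.0000)  (base)
link 0: phi[0] = -30 = -30 deg
  cos(-30 deg) = 0.8660, sin(-30 deg) = -0.5000
  joint[1] = (0.0000, 0.0000) + 11.3 * (0.8660, -0.5000) = (0.0000 + 9.7861, 0.0000 + -5.6500) = (9.7861, -5.6500)
link 1: phi[1] = -30 + 10 = -20 deg
  cos(-20 deg) = 0.9397, sin(-20 deg) = -0.3420
  joint[2] = (9.7861, -5.6500) + 8.1 * (0.9397, -0.3420) = (9.7861 + 7.6115, -5.6500 + -2.7704) = (17.3976, -8.4204)
link 2: phi[2] = -30 + 10 + -5 = -25 deg
  cos(-25 deg) = 0.9063, sin(-25 deg) = -0.4226
  joint[3] = (17.3976, -8.4204) + 6.4 * (0.9063, -0.4226) = (17.3976 + 5.8004, -8.4204 + -2.7048) = (23.1980, -11.1251)
link 3: phi[3] = -30 + 10 + -5 + 15 = -10 deg
  cos(-10 deg) = 0.9848, sin(-10 deg) = -0.1736
  joint[4] = (23.1980, -11.1251) + 9.6 * (0.9848, -0.1736) = (23.1980 + 9.4542, -11.1251 + -1.6670) = (32.6521, -12.7921)
End effector: (32.6521, -12.7921)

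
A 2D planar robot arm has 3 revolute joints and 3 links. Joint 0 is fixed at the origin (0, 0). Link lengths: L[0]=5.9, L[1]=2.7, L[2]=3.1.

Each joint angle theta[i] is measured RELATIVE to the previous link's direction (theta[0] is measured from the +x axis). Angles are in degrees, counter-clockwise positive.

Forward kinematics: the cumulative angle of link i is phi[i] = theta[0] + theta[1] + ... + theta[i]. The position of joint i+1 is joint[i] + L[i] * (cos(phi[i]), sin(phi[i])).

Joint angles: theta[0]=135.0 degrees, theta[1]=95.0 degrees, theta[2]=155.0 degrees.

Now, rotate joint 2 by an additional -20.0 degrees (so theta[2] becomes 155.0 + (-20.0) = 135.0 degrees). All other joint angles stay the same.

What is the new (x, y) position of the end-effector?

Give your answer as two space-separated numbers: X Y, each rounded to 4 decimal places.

joint[0] = (0.0000, 0.0000)  (base)
link 0: phi[0] = 135 = 135 deg
  cos(135 deg) = -0.7071, sin(135 deg) = 0.7071
  joint[1] = (0.0000, 0.0000) + 5.9 * (-0.7071, 0.7071) = (0.0000 + -4.1719, 0.0000 + 4.1719) = (-4.1719, 4.1719)
link 1: phi[1] = 135 + 95 = 230 deg
  cos(230 deg) = -0.6428, sin(230 deg) = -0.7660
  joint[2] = (-4.1719, 4.1719) + 2.7 * (-0.6428, -0.7660) = (-4.1719 + -1.7355, 4.1719 + -2.0683) = (-5.9075, 2.1036)
link 2: phi[2] = 135 + 95 + 135 = 365 deg
  cos(365 deg) = 0.9962, sin(365 deg) = 0.0872
  joint[3] = (-5.9075, 2.1036) + 3.1 * (0.9962, 0.0872) = (-5.9075 + 3.0882, 2.1036 + 0.2702) = (-2.8193, 2.3738)
End effector: (-2.8193, 2.3738)

Answer: -2.8193 2.3738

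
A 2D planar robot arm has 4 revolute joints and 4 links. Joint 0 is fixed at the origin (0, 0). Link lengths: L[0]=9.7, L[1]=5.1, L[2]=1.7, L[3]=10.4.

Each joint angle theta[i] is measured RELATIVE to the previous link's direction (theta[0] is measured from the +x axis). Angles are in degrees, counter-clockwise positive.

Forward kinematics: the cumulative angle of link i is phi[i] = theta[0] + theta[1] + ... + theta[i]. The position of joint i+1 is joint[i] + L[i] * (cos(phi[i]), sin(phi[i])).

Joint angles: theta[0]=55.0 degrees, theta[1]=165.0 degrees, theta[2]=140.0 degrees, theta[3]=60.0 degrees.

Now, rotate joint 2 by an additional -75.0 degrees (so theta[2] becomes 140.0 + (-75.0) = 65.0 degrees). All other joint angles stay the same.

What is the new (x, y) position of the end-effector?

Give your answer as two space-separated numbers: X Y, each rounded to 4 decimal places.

Answer: 12.1425 0.3338

Derivation:
joint[0] = (0.0000, 0.0000)  (base)
link 0: phi[0] = 55 = 55 deg
  cos(55 deg) = 0.5736, sin(55 deg) = 0.8192
  joint[1] = (0.0000, 0.0000) + 9.7 * (0.5736, 0.8192) = (0.0000 + 5.5637, 0.0000 + 7.9458) = (5.5637, 7.9458)
link 1: phi[1] = 55 + 165 = 220 deg
  cos(220 deg) = -0.7660, sin(220 deg) = -0.6428
  joint[2] = (5.5637, 7.9458) + 5.1 * (-0.7660, -0.6428) = (5.5637 + -3.9068, 7.9458 + -3.2782) = (1.6569, 4.6676)
link 2: phi[2] = 55 + 165 + 65 = 285 deg
  cos(285 deg) = 0.2588, sin(285 deg) = -0.9659
  joint[3] = (1.6569, 4.6676) + 1.7 * (0.2588, -0.9659) = (1.6569 + 0.4400, 4.6676 + -1.6421) = (2.0969, 3.0255)
link 3: phi[3] = 55 + 165 + 65 + 60 = 345 deg
  cos(345 deg) = 0.9659, sin(345 deg) = -0.2588
  joint[4] = (2.0969, 3.0255) + 10.4 * (0.9659, -0.2588) = (2.0969 + 10.0456, 3.0255 + -2.6917) = (12.1425, 0.3338)
End effector: (12.1425, 0.3338)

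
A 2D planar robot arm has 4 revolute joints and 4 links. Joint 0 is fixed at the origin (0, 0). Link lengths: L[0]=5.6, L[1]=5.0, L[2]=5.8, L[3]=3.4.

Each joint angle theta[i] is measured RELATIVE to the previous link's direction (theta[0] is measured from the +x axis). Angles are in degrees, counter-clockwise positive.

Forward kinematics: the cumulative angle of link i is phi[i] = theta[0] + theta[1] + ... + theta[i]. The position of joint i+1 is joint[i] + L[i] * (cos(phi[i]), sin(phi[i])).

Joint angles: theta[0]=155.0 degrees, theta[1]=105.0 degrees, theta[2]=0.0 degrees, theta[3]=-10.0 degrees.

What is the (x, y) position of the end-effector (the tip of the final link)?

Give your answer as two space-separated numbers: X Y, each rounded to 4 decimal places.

joint[0] = (0.0000, 0.0000)  (base)
link 0: phi[0] = 155 = 155 deg
  cos(155 deg) = -0.9063, sin(155 deg) = 0.4226
  joint[1] = (0.0000, 0.0000) + 5.6 * (-0.9063, 0.4226) = (0.0000 + -5.0753, 0.0000 + 2.3667) = (-5.0753, 2.3667)
link 1: phi[1] = 155 + 105 = 260 deg
  cos(260 deg) = -0.1736, sin(260 deg) = -0.9848
  joint[2] = (-5.0753, 2.3667) + 5 * (-0.1736, -0.9848) = (-5.0753 + -0.8682, 2.3667 + -4.9240) = (-5.9436, -2.5574)
link 2: phi[2] = 155 + 105 + 0 = 260 deg
  cos(260 deg) = -0.1736, sin(260 deg) = -0.9848
  joint[3] = (-5.9436, -2.5574) + 5.8 * (-0.1736, -0.9848) = (-5.9436 + -1.0072, -2.5574 + -5.7119) = (-6.9507, -8.2693)
link 3: phi[3] = 155 + 105 + 0 + -10 = 250 deg
  cos(250 deg) = -0.3420, sin(250 deg) = -0.9397
  joint[4] = (-6.9507, -8.2693) + 3.4 * (-0.3420, -0.9397) = (-6.9507 + -1.1629, -8.2693 + -3.1950) = (-8.1136, -11.4642)
End effector: (-8.1136, -11.4642)

Answer: -8.1136 -11.4642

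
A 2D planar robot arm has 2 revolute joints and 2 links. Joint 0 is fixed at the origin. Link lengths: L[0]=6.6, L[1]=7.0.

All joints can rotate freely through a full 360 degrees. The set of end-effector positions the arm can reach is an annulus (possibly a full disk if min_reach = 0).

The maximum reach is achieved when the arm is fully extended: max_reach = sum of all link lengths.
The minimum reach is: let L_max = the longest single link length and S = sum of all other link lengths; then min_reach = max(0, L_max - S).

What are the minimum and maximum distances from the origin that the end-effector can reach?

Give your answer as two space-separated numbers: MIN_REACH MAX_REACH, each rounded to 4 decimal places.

Link lengths: [6.6, 7.0]
max_reach = 6.6 + 7 = 13.6
L_max = max([6.6, 7.0]) = 7
S (sum of others) = 13.6 - 7 = 6.6
min_reach = max(0, 7 - 6.6) = max(0, 0.4) = 0.4

Answer: 0.4000 13.6000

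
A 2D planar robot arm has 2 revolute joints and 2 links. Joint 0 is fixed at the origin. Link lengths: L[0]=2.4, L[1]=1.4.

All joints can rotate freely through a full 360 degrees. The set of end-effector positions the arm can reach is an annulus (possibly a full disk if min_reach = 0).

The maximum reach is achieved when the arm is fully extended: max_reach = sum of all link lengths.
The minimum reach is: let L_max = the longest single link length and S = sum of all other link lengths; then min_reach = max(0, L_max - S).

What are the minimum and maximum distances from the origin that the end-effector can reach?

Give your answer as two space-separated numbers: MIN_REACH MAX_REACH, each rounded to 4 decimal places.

Answer: 1.0000 3.8000

Derivation:
Link lengths: [2.4, 1.4]
max_reach = 2.4 + 1.4 = 3.8
L_max = max([2.4, 1.4]) = 2.4
S (sum of others) = 3.8 - 2.4 = 1.4
min_reach = max(0, 2.4 - 1.4) = max(0, 1) = 1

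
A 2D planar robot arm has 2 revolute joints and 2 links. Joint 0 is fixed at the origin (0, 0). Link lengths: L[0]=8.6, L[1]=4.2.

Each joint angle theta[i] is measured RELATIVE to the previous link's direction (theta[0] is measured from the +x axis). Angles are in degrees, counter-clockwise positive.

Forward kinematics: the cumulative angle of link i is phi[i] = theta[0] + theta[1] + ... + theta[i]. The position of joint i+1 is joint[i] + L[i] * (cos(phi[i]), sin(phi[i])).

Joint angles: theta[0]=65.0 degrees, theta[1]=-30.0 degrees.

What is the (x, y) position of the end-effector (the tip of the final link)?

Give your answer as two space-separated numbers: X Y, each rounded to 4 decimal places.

joint[0] = (0.0000, 0.0000)  (base)
link 0: phi[0] = 65 = 65 deg
  cos(65 deg) = 0.4226, sin(65 deg) = 0.9063
  joint[1] = (0.0000, 0.0000) + 8.6 * (0.4226, 0.9063) = (0.0000 + 3.6345, 0.0000 + 7.7942) = (3.6345, 7.7942)
link 1: phi[1] = 65 + -30 = 35 deg
  cos(35 deg) = 0.8192, sin(35 deg) = 0.5736
  joint[2] = (3.6345, 7.7942) + 4.2 * (0.8192, 0.5736) = (3.6345 + 3.4404, 7.7942 + 2.4090) = (7.0750, 10.2033)
End effector: (7.0750, 10.2033)

Answer: 7.0750 10.2033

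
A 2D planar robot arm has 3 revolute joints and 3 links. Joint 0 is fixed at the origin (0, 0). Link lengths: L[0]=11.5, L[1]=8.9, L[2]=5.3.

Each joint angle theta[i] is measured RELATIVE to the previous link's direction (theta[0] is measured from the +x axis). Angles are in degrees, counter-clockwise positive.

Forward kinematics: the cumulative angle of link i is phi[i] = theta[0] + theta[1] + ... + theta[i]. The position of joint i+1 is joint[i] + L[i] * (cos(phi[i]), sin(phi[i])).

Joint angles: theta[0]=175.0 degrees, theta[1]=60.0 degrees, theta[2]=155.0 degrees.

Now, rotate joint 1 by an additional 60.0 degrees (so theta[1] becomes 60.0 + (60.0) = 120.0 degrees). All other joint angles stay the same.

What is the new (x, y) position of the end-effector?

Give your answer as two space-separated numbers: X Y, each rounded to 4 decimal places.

Answer: -7.6949 -1.7638

Derivation:
joint[0] = (0.0000, 0.0000)  (base)
link 0: phi[0] = 175 = 175 deg
  cos(175 deg) = -0.9962, sin(175 deg) = 0.0872
  joint[1] = (0.0000, 0.0000) + 11.5 * (-0.9962, 0.0872) = (0.0000 + -11.4562, 0.0000 + 1.0023) = (-11.4562, 1.0023)
link 1: phi[1] = 175 + 120 = 295 deg
  cos(295 deg) = 0.4226, sin(295 deg) = -0.9063
  joint[2] = (-11.4562, 1.0023) + 8.9 * (0.4226, -0.9063) = (-11.4562 + 3.7613, 1.0023 + -8.0661) = (-7.6949, -7.0638)
link 2: phi[2] = 175 + 120 + 155 = 450 deg
  cos(450 deg) = 0.0000, sin(450 deg) = 1.0000
  joint[3] = (-7.6949, -7.0638) + 5.3 * (0.0000, 1.0000) = (-7.6949 + 0.0000, -7.0638 + 5.3000) = (-7.6949, -1.7638)
End effector: (-7.6949, -1.7638)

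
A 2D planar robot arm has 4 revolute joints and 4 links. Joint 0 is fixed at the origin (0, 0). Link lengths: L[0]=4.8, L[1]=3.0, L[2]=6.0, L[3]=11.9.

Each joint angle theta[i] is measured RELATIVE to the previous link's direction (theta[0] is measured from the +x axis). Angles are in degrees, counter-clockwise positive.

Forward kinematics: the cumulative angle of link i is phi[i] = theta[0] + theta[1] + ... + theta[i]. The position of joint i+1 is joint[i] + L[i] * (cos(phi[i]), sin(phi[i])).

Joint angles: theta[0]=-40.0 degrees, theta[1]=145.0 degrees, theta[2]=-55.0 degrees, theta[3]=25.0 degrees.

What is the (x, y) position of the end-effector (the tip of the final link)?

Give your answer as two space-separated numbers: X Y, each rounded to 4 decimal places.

Answer: 9.8372 15.9032

Derivation:
joint[0] = (0.0000, 0.0000)  (base)
link 0: phi[0] = -40 = -40 deg
  cos(-40 deg) = 0.7660, sin(-40 deg) = -0.6428
  joint[1] = (0.0000, 0.0000) + 4.8 * (0.7660, -0.6428) = (0.0000 + 3.6770, 0.0000 + -3.0854) = (3.6770, -3.0854)
link 1: phi[1] = -40 + 145 = 105 deg
  cos(105 deg) = -0.2588, sin(105 deg) = 0.9659
  joint[2] = (3.6770, -3.0854) + 3 * (-0.2588, 0.9659) = (3.6770 + -0.7765, -3.0854 + 2.8978) = (2.9006, -0.1876)
link 2: phi[2] = -40 + 145 + -55 = 50 deg
  cos(50 deg) = 0.6428, sin(50 deg) = 0.7660
  joint[3] = (2.9006, -0.1876) + 6 * (0.6428, 0.7660) = (2.9006 + 3.8567, -0.1876 + 4.5963) = (6.7573, 4.4087)
link 3: phi[3] = -40 + 145 + -55 + 25 = 75 deg
  cos(75 deg) = 0.2588, sin(75 deg) = 0.9659
  joint[4] = (6.7573, 4.4087) + 11.9 * (0.2588, 0.9659) = (6.7573 + 3.0799, 4.4087 + 11.4945) = (9.8372, 15.9032)
End effector: (9.8372, 15.9032)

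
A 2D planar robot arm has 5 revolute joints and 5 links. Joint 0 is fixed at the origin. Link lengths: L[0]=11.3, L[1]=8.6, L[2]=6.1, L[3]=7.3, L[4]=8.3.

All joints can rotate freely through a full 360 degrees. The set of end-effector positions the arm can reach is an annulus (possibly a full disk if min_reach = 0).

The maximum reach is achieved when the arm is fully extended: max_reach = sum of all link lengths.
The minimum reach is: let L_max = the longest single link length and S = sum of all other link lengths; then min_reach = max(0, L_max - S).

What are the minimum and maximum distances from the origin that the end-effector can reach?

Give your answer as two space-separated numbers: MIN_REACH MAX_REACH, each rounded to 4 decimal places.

Link lengths: [11.3, 8.6, 6.1, 7.3, 8.3]
max_reach = 11.3 + 8.6 + 6.1 + 7.3 + 8.3 = 41.6
L_max = max([11.3, 8.6, 6.1, 7.3, 8.3]) = 11.3
S (sum of others) = 41.6 - 11.3 = 30.3
min_reach = max(0, 11.3 - 30.3) = max(0, -19) = 0

Answer: 0.0000 41.6000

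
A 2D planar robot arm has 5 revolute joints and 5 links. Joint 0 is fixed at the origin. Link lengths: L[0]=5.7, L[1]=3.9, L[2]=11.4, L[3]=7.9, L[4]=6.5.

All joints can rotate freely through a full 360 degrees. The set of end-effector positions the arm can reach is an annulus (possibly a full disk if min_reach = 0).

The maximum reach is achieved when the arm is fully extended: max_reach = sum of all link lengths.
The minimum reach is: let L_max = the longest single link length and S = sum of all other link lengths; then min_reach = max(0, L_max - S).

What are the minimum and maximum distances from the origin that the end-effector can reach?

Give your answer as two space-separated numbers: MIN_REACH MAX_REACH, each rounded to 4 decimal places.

Link lengths: [5.7, 3.9, 11.4, 7.9, 6.5]
max_reach = 5.7 + 3.9 + 11.4 + 7.9 + 6.5 = 35.4
L_max = max([5.7, 3.9, 11.4, 7.9, 6.5]) = 11.4
S (sum of others) = 35.4 - 11.4 = 24
min_reach = max(0, 11.4 - 24) = max(0, -12.6) = 0

Answer: 0.0000 35.4000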